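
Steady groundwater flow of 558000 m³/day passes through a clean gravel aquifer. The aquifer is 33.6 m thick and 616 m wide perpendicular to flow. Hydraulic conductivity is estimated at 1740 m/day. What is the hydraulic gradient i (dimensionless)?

Cross-sectional area A = 616 × 33.6 = 20698 m².
From Q = K·A·i, i = Q / (K·A) = 558000 / (1740 × 20698) = 0.01549.

0.0155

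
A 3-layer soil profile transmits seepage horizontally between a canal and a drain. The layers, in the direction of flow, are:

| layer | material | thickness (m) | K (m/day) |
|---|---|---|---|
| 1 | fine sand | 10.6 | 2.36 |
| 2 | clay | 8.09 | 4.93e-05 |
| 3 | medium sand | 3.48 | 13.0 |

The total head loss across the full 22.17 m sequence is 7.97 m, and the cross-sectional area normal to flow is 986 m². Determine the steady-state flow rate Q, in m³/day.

0.0479

Flow is perpendicular to layering, so the layers act in series and the equivalent K is the thickness-weighted harmonic mean.
Total thickness L = 10.6 + 8.09 + 3.48 = 22.17 m.
Σ(b_i/K_i) = 10.6/2.36 + 8.09/4.93e-05 + 3.48/13.0 = 1.641e+05 d.
K_eq = L / Σ(b_i/K_i) = 22.17 / 1.641e+05 = 0.0001351 m/day.
Q = K_eq · A · (Δh/L) = 0.0001351 × 986 × (7.97/22.17) = 0.04789 m³/day.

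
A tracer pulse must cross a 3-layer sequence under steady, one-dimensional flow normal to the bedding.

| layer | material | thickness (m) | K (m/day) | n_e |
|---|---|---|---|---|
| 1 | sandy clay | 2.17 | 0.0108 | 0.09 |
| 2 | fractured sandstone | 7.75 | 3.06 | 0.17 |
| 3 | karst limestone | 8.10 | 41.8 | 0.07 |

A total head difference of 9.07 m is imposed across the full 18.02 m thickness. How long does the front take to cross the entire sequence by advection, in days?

With flow normal to the layers, continuity requires the same specific discharge q through every layer.
Σ(b_i/K_i) = 2.17/0.0108 + 7.75/3.06 + 8.10/41.8 = 203.7 d.
q = Δh / Σ(b_i/K_i) = 9.07 / 203.7 = 0.04454 m/day.
In each layer the seepage velocity is v_i = q/n_i, so the layer transit time is t_i = b_i·n_i / q:
  layer 1 (sandy clay): t_1 = 2.17 × 0.09 / 0.04454 = 4.385 d
  layer 2 (fractured sandstone): t_2 = 7.75 × 0.17 / 0.04454 = 29.58 d
  layer 3 (karst limestone): t_3 = 8.10 × 0.07 / 0.04454 = 12.73 d
Total t = Σ t_i = 46.70 days.

46.7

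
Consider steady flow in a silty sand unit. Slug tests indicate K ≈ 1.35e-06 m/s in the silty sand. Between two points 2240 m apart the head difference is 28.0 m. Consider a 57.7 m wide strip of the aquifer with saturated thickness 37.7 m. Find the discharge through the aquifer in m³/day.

3.17

Convert K: 1.35e-06 m/s × 86400 = 0.1166 m/day.
Cross-sectional area A = 57.7 × 37.7 = 2175 m².
Hydraulic gradient i = Δh / L = 28.0 / 2240 = 0.01250.
Darcy's law: Q = K · A · i = 0.1166 × 2175 × 0.01250 = 3.172 m³/day.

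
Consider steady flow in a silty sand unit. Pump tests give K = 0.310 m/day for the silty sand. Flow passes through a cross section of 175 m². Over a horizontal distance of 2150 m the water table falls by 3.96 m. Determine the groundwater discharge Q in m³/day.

Hydraulic gradient i = Δh / L = 3.96 / 2150 = 0.001842.
Darcy's law: Q = K · A · i = 0.3100 × 175.0 × 0.001842 = 0.09992 m³/day.

0.0999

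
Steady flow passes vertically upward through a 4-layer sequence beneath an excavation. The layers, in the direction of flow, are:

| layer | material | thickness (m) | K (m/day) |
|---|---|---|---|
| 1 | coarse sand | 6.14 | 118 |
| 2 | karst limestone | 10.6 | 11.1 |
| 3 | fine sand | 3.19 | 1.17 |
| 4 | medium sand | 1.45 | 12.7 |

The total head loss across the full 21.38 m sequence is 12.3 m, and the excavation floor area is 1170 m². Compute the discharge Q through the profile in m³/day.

Flow is perpendicular to layering, so the layers act in series and the equivalent K is the thickness-weighted harmonic mean.
Total thickness L = 6.14 + 10.6 + 3.19 + 1.45 = 21.38 m.
Σ(b_i/K_i) = 6.14/118 + 10.6/11.1 + 3.19/1.17 + 1.45/12.7 = 3.848 d.
K_eq = L / Σ(b_i/K_i) = 21.38 / 3.848 = 5.557 m/day.
Q = K_eq · A · (Δh/L) = 5.557 × 1170 × (12.3/21.38) = 3740 m³/day.

3740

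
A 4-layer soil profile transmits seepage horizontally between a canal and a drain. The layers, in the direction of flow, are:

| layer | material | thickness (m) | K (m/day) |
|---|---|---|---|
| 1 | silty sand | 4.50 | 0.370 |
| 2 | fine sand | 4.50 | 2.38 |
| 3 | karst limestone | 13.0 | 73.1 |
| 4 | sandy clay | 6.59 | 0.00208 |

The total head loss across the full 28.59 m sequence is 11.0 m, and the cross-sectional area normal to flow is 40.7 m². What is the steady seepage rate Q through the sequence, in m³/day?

0.141

Flow is perpendicular to layering, so the layers act in series and the equivalent K is the thickness-weighted harmonic mean.
Total thickness L = 4.50 + 4.50 + 13.0 + 6.59 = 28.59 m.
Σ(b_i/K_i) = 4.50/0.370 + 4.50/2.38 + 13.0/73.1 + 6.59/0.00208 = 3182 d.
K_eq = L / Σ(b_i/K_i) = 28.59 / 3182 = 0.008984 m/day.
Q = K_eq · A · (Δh/L) = 0.008984 × 40.7 × (11.0/28.59) = 0.1407 m³/day.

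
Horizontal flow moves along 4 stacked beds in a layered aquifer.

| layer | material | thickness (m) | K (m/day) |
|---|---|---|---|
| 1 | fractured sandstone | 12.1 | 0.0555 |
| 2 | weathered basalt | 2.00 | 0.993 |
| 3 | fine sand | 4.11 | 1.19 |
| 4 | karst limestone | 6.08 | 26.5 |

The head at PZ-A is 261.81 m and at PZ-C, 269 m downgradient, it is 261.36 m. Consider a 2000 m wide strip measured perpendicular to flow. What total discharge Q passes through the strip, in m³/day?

564

Flow is parallel to layering, so each bed carries its own Darcy discharge and the transmissivities add.
Σ(K_i·b_i) = 0.0555×12.1 + 0.993×2.00 + 1.19×4.11 + 26.5×6.08 = 168.7 m²/day.
Hydraulic gradient i = (261.81 − 261.36) / 269 = 0.45 / 269 = 0.001673.
Q = Σ(K_i·b_i) · W · i = 168.7 × 2000 × 0.001673 = 564.3 m³/day.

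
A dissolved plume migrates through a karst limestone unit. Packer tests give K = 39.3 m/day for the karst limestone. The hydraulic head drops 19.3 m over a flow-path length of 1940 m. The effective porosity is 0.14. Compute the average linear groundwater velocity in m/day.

2.79

Hydraulic gradient i = Δh / L = 19.3 / 1940 = 0.009948.
Darcy flux q = K · i = 39.30 × 0.009948 = 0.3910 m/day.
Seepage velocity v = q / n_e = 0.3910 / 0.14 = 2.793 m/day.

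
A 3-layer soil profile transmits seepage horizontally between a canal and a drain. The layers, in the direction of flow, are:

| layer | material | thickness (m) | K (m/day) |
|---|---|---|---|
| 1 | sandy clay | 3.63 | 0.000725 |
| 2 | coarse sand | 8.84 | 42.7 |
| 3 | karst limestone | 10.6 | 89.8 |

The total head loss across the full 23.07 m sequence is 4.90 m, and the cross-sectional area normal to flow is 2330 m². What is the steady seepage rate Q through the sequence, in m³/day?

2.28

Flow is perpendicular to layering, so the layers act in series and the equivalent K is the thickness-weighted harmonic mean.
Total thickness L = 3.63 + 8.84 + 10.6 = 23.07 m.
Σ(b_i/K_i) = 3.63/0.000725 + 8.84/42.7 + 10.6/89.8 = 5007 d.
K_eq = L / Σ(b_i/K_i) = 23.07 / 5007 = 0.004607 m/day.
Q = K_eq · A · (Δh/L) = 0.004607 × 2330 × (4.90/23.07) = 2.280 m³/day.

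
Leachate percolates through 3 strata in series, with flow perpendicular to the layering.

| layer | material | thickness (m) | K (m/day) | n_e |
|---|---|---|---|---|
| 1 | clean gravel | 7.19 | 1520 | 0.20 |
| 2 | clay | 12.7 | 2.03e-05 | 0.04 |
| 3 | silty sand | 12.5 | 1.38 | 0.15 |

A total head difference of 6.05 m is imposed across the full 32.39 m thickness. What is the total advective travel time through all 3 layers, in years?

With flow normal to the layers, continuity requires the same specific discharge q through every layer.
Σ(b_i/K_i) = 7.19/1520 + 12.7/2.03e-05 + 12.5/1.38 = 6.256e+05 d.
q = Δh / Σ(b_i/K_i) = 6.05 / 6.256e+05 = 9.670e-06 m/day.
In each layer the seepage velocity is v_i = q/n_i, so the layer transit time is t_i = b_i·n_i / q:
  layer 1 (clean gravel): t_1 = 7.19 × 0.20 / 9.670e-06 = 1.487e+05 d
  layer 2 (clay): t_2 = 12.7 × 0.04 / 9.670e-06 = 52532 d
  layer 3 (silty sand): t_3 = 12.5 × 0.15 / 9.670e-06 = 1.939e+05 d
Total t = Σ t_i = 3.951e+05 days = 1082 years.

1080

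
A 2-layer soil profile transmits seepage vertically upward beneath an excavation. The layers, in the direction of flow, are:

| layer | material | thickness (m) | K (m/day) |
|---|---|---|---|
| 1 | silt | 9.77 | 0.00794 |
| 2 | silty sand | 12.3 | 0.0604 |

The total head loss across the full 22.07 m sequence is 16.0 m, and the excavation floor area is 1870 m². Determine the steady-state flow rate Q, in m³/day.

20.9

Flow is perpendicular to layering, so the layers act in series and the equivalent K is the thickness-weighted harmonic mean.
Total thickness L = 9.77 + 12.3 = 22.07 m.
Σ(b_i/K_i) = 9.77/0.00794 + 12.3/0.0604 = 1434 d.
K_eq = L / Σ(b_i/K_i) = 22.07 / 1434 = 0.01539 m/day.
Q = K_eq · A · (Δh/L) = 0.01539 × 1870 × (16.0/22.07) = 20.86 m³/day.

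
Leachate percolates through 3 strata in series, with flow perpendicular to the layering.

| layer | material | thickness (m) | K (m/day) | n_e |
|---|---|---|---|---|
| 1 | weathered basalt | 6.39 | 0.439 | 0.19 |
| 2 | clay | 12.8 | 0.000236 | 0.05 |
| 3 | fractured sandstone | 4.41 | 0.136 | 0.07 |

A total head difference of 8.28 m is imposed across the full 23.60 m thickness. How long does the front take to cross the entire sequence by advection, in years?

38.8

With flow normal to the layers, continuity requires the same specific discharge q through every layer.
Σ(b_i/K_i) = 6.39/0.439 + 12.8/0.000236 + 4.41/0.136 = 54284 d.
q = Δh / Σ(b_i/K_i) = 8.28 / 54284 = 0.0001525 m/day.
In each layer the seepage velocity is v_i = q/n_i, so the layer transit time is t_i = b_i·n_i / q:
  layer 1 (weathered basalt): t_1 = 6.39 × 0.19 / 0.0001525 = 7960 d
  layer 2 (clay): t_2 = 12.8 × 0.05 / 0.0001525 = 4196 d
  layer 3 (fractured sandstone): t_3 = 4.41 × 0.07 / 0.0001525 = 2024 d
Total t = Σ t_i = 14179 days = 38.82 years.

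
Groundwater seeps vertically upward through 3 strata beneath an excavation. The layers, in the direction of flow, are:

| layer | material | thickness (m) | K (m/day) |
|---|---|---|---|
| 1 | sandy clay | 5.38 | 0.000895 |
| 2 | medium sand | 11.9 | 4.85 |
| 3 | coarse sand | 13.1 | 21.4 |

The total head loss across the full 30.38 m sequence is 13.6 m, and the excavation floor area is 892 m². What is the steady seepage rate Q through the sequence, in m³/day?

Flow is perpendicular to layering, so the layers act in series and the equivalent K is the thickness-weighted harmonic mean.
Total thickness L = 5.38 + 11.9 + 13.1 = 30.38 m.
Σ(b_i/K_i) = 5.38/0.000895 + 11.9/4.85 + 13.1/21.4 = 6014 d.
K_eq = L / Σ(b_i/K_i) = 30.38 / 6014 = 0.005051 m/day.
Q = K_eq · A · (Δh/L) = 0.005051 × 892 × (13.6/30.38) = 2.017 m³/day.

2.02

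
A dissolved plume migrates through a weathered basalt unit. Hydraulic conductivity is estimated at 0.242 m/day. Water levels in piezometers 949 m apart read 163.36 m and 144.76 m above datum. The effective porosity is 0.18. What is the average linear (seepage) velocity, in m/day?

0.0264

Hydraulic gradient i = (163.36 − 144.76) / 949 = 18.6 / 949 = 0.01960.
Darcy flux q = K · i = 0.2420 × 0.01960 = 0.004743 m/day.
Seepage velocity v = q / n_e = 0.004743 / 0.18 = 0.02635 m/day.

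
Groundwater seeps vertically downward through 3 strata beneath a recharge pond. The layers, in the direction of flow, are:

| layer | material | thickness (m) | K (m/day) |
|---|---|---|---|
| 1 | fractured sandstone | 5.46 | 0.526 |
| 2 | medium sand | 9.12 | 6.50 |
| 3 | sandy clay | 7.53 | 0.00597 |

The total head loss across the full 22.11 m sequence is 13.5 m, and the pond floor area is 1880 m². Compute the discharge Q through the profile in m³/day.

19.9

Flow is perpendicular to layering, so the layers act in series and the equivalent K is the thickness-weighted harmonic mean.
Total thickness L = 5.46 + 9.12 + 7.53 = 22.11 m.
Σ(b_i/K_i) = 5.46/0.526 + 9.12/6.50 + 7.53/0.00597 = 1273 d.
K_eq = L / Σ(b_i/K_i) = 22.11 / 1273 = 0.01737 m/day.
Q = K_eq · A · (Δh/L) = 0.01737 × 1880 × (13.5/22.11) = 19.94 m³/day.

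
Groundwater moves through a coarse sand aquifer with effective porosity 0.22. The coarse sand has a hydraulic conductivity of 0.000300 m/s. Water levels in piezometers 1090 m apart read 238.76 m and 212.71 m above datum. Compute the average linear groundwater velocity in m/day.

2.82

Convert K: 0.000300 m/s × 86400 = 25.92 m/day.
Hydraulic gradient i = (238.76 − 212.71) / 1090 = 26.05 / 1090 = 0.02390.
Darcy flux q = K · i = 25.92 × 0.02390 = 0.6195 m/day.
Seepage velocity v = q / n_e = 0.6195 / 0.22 = 2.816 m/day.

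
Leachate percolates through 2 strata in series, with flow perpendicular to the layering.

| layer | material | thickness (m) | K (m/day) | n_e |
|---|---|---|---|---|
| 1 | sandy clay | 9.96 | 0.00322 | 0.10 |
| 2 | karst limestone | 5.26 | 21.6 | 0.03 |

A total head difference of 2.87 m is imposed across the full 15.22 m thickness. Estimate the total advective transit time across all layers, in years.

With flow normal to the layers, continuity requires the same specific discharge q through every layer.
Σ(b_i/K_i) = 9.96/0.00322 + 5.26/21.6 = 3093 d.
q = Δh / Σ(b_i/K_i) = 2.87 / 3093 = 0.0009278 m/day.
In each layer the seepage velocity is v_i = q/n_i, so the layer transit time is t_i = b_i·n_i / q:
  layer 1 (sandy clay): t_1 = 9.96 × 0.10 / 0.0009278 = 1074 d
  layer 2 (karst limestone): t_2 = 5.26 × 0.03 / 0.0009278 = 170.1 d
Total t = Σ t_i = 1244 days = 3.405 years.

3.40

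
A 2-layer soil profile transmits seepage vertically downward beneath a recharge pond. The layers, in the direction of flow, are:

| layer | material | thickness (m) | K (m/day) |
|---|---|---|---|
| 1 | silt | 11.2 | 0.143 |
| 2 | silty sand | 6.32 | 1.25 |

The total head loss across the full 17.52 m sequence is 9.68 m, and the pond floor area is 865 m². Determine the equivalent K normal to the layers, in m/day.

0.210

Flow is perpendicular to layering, so the layers act in series and the equivalent K is the thickness-weighted harmonic mean.
Total thickness L = 11.2 + 6.32 = 17.52 m.
Σ(b_i/K_i) = 11.2/0.143 + 6.32/1.25 = 83.38 d.
K_eq = L / Σ(b_i/K_i) = 17.52 / 83.38 = 0.2101 m/day.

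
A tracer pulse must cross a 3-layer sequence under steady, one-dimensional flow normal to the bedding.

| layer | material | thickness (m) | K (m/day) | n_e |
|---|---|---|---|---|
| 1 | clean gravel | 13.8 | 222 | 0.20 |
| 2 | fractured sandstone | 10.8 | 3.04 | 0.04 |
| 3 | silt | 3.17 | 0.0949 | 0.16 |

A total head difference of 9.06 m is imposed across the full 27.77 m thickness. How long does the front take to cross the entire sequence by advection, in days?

15.1

With flow normal to the layers, continuity requires the same specific discharge q through every layer.
Σ(b_i/K_i) = 13.8/222 + 10.8/3.04 + 3.17/0.0949 = 37.02 d.
q = Δh / Σ(b_i/K_i) = 9.06 / 37.02 = 0.2447 m/day.
In each layer the seepage velocity is v_i = q/n_i, so the layer transit time is t_i = b_i·n_i / q:
  layer 1 (clean gravel): t_1 = 13.8 × 0.20 / 0.2447 = 11.28 d
  layer 2 (fractured sandstone): t_2 = 10.8 × 0.04 / 0.2447 = 1.765 d
  layer 3 (silt): t_3 = 3.17 × 0.16 / 0.2447 = 2.072 d
Total t = Σ t_i = 15.11 days.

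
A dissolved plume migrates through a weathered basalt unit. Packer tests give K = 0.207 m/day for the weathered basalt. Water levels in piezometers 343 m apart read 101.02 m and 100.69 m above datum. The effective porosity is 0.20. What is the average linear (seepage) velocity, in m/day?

Hydraulic gradient i = (101.02 − 100.69) / 343 = 0.33 / 343 = 0.0009621.
Darcy flux q = K · i = 0.2070 × 0.0009621 = 0.0001992 m/day.
Seepage velocity v = q / n_e = 0.0001992 / 0.20 = 0.0009958 m/day.

0.000996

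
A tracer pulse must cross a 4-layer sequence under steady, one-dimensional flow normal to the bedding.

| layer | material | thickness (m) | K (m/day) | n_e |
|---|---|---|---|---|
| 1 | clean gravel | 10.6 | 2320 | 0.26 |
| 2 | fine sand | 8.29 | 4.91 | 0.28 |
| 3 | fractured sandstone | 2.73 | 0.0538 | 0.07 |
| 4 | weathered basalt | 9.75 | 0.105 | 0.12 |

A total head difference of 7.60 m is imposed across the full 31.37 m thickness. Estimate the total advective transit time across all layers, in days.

With flow normal to the layers, continuity requires the same specific discharge q through every layer.
Σ(b_i/K_i) = 10.6/2320 + 8.29/4.91 + 2.73/0.0538 + 9.75/0.105 = 145.3 d.
q = Δh / Σ(b_i/K_i) = 7.60 / 145.3 = 0.05231 m/day.
In each layer the seepage velocity is v_i = q/n_i, so the layer transit time is t_i = b_i·n_i / q:
  layer 1 (clean gravel): t_1 = 10.6 × 0.26 / 0.05231 = 52.69 d
  layer 2 (fine sand): t_2 = 8.29 × 0.28 / 0.05231 = 44.38 d
  layer 3 (fractured sandstone): t_3 = 2.73 × 0.07 / 0.05231 = 3.653 d
  layer 4 (weathered basalt): t_4 = 9.75 × 0.12 / 0.05231 = 22.37 d
Total t = Σ t_i = 123.1 days.

123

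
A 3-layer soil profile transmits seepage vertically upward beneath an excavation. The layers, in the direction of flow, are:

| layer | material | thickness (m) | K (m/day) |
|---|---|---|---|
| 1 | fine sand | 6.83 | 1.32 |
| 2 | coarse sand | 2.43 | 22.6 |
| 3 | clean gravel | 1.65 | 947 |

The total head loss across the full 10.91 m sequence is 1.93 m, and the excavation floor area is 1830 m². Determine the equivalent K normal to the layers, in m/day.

2.06

Flow is perpendicular to layering, so the layers act in series and the equivalent K is the thickness-weighted harmonic mean.
Total thickness L = 6.83 + 2.43 + 1.65 = 10.91 m.
Σ(b_i/K_i) = 6.83/1.32 + 2.43/22.6 + 1.65/947 = 5.284 d.
K_eq = L / Σ(b_i/K_i) = 10.91 / 5.284 = 2.065 m/day.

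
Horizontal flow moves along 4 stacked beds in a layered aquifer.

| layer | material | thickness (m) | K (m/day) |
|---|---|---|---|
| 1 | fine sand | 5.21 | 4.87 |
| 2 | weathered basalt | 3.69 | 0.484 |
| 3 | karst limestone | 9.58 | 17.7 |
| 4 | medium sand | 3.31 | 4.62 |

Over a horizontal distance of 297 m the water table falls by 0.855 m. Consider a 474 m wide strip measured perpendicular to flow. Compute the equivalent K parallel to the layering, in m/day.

Flow is parallel to layering, so each bed carries its own Darcy discharge and the transmissivities add.
Σ(K_i·b_i) = 4.87×5.21 + 0.484×3.69 + 17.7×9.58 + 4.62×3.31 = 212.0 m²/day.
Total thickness b = 21.79 m, so K_eq = Σ(K_i·b_i)/b = 9.730 m/day.

9.73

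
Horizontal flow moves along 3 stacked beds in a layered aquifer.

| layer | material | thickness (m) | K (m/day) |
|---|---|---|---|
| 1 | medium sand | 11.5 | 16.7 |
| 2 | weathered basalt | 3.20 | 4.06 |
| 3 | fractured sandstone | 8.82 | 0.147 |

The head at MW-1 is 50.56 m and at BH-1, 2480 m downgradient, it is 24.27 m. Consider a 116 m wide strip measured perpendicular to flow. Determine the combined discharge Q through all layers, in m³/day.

Flow is parallel to layering, so each bed carries its own Darcy discharge and the transmissivities add.
Σ(K_i·b_i) = 16.7×11.5 + 4.06×3.20 + 0.147×8.82 = 206.3 m²/day.
Hydraulic gradient i = (50.56 − 24.27) / 2480 = 26.29 / 2480 = 0.01060.
Q = Σ(K_i·b_i) · W · i = 206.3 × 116 × 0.01060 = 253.7 m³/day.

254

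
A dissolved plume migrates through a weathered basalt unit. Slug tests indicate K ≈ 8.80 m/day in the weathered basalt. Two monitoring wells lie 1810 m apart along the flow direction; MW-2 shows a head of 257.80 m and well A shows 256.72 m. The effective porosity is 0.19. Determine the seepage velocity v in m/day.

Hydraulic gradient i = (257.80 − 256.72) / 1810 = 1.08 / 1810 = 0.0005967.
Darcy flux q = K · i = 8.800 × 0.0005967 = 0.005251 m/day.
Seepage velocity v = q / n_e = 0.005251 / 0.19 = 0.02764 m/day.

0.0276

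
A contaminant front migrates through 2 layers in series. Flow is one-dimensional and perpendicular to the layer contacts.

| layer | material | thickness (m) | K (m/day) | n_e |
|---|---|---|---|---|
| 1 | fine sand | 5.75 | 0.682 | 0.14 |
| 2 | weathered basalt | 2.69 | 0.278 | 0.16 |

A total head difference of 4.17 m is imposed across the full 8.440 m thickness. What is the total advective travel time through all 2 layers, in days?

5.36

With flow normal to the layers, continuity requires the same specific discharge q through every layer.
Σ(b_i/K_i) = 5.75/0.682 + 2.69/0.278 = 18.11 d.
q = Δh / Σ(b_i/K_i) = 4.17 / 18.11 = 0.2303 m/day.
In each layer the seepage velocity is v_i = q/n_i, so the layer transit time is t_i = b_i·n_i / q:
  layer 1 (fine sand): t_1 = 5.75 × 0.14 / 0.2303 = 3.496 d
  layer 2 (weathered basalt): t_2 = 2.69 × 0.16 / 0.2303 = 1.869 d
Total t = Σ t_i = 5.364 days.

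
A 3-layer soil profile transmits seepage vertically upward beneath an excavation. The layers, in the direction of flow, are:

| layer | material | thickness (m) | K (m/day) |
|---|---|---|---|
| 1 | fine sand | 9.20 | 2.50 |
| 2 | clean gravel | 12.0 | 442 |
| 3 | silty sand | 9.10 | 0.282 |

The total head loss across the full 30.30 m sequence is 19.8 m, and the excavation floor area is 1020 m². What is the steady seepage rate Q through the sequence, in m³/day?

561

Flow is perpendicular to layering, so the layers act in series and the equivalent K is the thickness-weighted harmonic mean.
Total thickness L = 9.20 + 12.0 + 9.10 = 30.30 m.
Σ(b_i/K_i) = 9.20/2.50 + 12.0/442 + 9.10/0.282 = 35.98 d.
K_eq = L / Σ(b_i/K_i) = 30.30 / 35.98 = 0.8422 m/day.
Q = K_eq · A · (Δh/L) = 0.8422 × 1020 × (19.8/30.30) = 561.4 m³/day.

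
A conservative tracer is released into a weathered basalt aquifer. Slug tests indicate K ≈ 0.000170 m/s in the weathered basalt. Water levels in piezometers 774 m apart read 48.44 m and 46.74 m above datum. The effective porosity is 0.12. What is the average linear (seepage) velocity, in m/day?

0.269

Convert K: 0.000170 m/s × 86400 = 14.69 m/day.
Hydraulic gradient i = (48.44 − 46.74) / 774 = 1.7 / 774 = 0.002196.
Darcy flux q = K · i = 14.69 × 0.002196 = 0.03226 m/day.
Seepage velocity v = q / n_e = 0.03226 / 0.12 = 0.2688 m/day.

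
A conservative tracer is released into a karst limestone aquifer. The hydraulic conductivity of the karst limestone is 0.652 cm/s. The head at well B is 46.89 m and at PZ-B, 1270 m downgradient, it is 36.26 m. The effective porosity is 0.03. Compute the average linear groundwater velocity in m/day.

Convert K: 0.652 cm/s × 864 = 563.3 m/day.
Hydraulic gradient i = (46.89 − 36.26) / 1270 = 10.63 / 1270 = 0.008370.
Darcy flux q = K · i = 563.3 × 0.008370 = 4.715 m/day.
Seepage velocity v = q / n_e = 4.715 / 0.03 = 157.2 m/day.

157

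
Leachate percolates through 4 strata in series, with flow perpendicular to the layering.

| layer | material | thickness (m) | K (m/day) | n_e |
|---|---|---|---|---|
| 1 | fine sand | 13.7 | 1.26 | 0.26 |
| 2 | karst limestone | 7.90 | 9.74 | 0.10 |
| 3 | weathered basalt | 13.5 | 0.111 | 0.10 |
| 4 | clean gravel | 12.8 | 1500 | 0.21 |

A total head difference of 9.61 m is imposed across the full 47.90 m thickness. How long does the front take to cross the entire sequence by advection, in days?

With flow normal to the layers, continuity requires the same specific discharge q through every layer.
Σ(b_i/K_i) = 13.7/1.26 + 7.90/9.74 + 13.5/0.111 + 12.8/1500 = 133.3 d.
q = Δh / Σ(b_i/K_i) = 9.61 / 133.3 = 0.07209 m/day.
In each layer the seepage velocity is v_i = q/n_i, so the layer transit time is t_i = b_i·n_i / q:
  layer 1 (fine sand): t_1 = 13.7 × 0.26 / 0.07209 = 49.41 d
  layer 2 (karst limestone): t_2 = 7.90 × 0.10 / 0.07209 = 10.96 d
  layer 3 (weathered basalt): t_3 = 13.5 × 0.10 / 0.07209 = 18.73 d
  layer 4 (clean gravel): t_4 = 12.8 × 0.21 / 0.07209 = 37.29 d
Total t = Σ t_i = 116.4 days.

116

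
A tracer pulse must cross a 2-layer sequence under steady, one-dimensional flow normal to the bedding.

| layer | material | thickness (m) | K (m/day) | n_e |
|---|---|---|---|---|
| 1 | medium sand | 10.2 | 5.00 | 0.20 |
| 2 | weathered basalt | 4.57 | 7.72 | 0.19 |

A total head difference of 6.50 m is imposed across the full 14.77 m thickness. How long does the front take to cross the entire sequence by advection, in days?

1.18

With flow normal to the layers, continuity requires the same specific discharge q through every layer.
Σ(b_i/K_i) = 10.2/5.00 + 4.57/7.72 = 2.632 d.
q = Δh / Σ(b_i/K_i) = 6.50 / 2.632 = 2.470 m/day.
In each layer the seepage velocity is v_i = q/n_i, so the layer transit time is t_i = b_i·n_i / q:
  layer 1 (medium sand): t_1 = 10.2 × 0.20 / 2.470 = 0.8260 d
  layer 2 (weathered basalt): t_2 = 4.57 × 0.19 / 2.470 = 0.3516 d
Total t = Σ t_i = 1.178 days.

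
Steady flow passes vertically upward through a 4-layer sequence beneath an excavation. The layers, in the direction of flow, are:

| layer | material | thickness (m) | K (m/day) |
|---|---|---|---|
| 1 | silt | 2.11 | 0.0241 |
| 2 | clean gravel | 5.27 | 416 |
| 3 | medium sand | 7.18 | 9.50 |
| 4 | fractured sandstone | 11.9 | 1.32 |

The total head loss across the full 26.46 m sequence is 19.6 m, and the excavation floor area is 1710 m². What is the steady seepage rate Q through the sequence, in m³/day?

344

Flow is perpendicular to layering, so the layers act in series and the equivalent K is the thickness-weighted harmonic mean.
Total thickness L = 2.11 + 5.27 + 7.18 + 11.9 = 26.46 m.
Σ(b_i/K_i) = 2.11/0.0241 + 5.27/416 + 7.18/9.50 + 11.9/1.32 = 97.34 d.
K_eq = L / Σ(b_i/K_i) = 26.46 / 97.34 = 0.2718 m/day.
Q = K_eq · A · (Δh/L) = 0.2718 × 1710 × (19.6/26.46) = 344.3 m³/day.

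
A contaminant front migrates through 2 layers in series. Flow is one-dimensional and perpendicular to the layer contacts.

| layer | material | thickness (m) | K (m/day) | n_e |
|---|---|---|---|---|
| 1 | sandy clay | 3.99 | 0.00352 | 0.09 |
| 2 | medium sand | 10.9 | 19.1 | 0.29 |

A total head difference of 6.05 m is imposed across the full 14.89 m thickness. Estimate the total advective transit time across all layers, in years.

1.81

With flow normal to the layers, continuity requires the same specific discharge q through every layer.
Σ(b_i/K_i) = 3.99/0.00352 + 10.9/19.1 = 1134 d.
q = Δh / Σ(b_i/K_i) = 6.05 / 1134 = 0.005335 m/day.
In each layer the seepage velocity is v_i = q/n_i, so the layer transit time is t_i = b_i·n_i / q:
  layer 1 (sandy clay): t_1 = 3.99 × 0.09 / 0.005335 = 67.31 d
  layer 2 (medium sand): t_2 = 10.9 × 0.29 / 0.005335 = 592.5 d
Total t = Σ t_i = 659.9 days = 1.807 years.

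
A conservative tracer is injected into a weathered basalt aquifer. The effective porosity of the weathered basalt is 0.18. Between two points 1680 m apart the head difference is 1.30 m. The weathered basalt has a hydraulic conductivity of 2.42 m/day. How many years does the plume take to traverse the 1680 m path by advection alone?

Hydraulic gradient i = Δh / L = 1.30 / 1680 = 0.0007738.
Darcy flux q = K · i = 2.420 × 0.0007738 = 0.001873 m/day.
Seepage velocity v = q / n_e = 0.001873 / 0.18 = 0.01040 m/day.
Travel time t = L / v = 1680 / 0.01040 = 1.615e+05 days = 442.1 years.

442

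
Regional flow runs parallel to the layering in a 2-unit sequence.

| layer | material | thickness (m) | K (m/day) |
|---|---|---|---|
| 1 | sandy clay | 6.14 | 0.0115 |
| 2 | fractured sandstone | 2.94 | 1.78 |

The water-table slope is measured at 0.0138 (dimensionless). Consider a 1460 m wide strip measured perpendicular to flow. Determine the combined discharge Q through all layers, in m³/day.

107

Flow is parallel to layering, so each bed carries its own Darcy discharge and the transmissivities add.
Σ(K_i·b_i) = 0.0115×6.14 + 1.78×2.94 = 5.304 m²/day.
Hydraulic gradient i = 0.0138.
Q = Σ(K_i·b_i) · W · i = 5.304 × 1460 × 0.01380 = 106.9 m³/day.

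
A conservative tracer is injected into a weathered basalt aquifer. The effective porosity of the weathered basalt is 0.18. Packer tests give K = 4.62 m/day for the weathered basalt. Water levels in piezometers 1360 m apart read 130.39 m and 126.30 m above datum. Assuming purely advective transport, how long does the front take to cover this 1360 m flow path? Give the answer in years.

Hydraulic gradient i = (130.39 − 126.30) / 1360 = 4.09 / 1360 = 0.003007.
Darcy flux q = K · i = 4.620 × 0.003007 = 0.01389 m/day.
Seepage velocity v = q / n_e = 0.01389 / 0.18 = 0.07719 m/day.
Travel time t = L / v = 1360 / 0.07719 = 17619 days = 48.24 years.

48.2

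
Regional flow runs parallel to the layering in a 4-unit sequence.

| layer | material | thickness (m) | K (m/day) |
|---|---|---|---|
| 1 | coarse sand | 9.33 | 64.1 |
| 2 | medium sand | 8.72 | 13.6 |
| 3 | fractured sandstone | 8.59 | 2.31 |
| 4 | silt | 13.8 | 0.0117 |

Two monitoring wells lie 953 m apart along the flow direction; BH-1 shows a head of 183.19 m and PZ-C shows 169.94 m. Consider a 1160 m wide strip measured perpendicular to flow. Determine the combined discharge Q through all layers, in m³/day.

Flow is parallel to layering, so each bed carries its own Darcy discharge and the transmissivities add.
Σ(K_i·b_i) = 64.1×9.33 + 13.6×8.72 + 2.31×8.59 + 0.0117×13.8 = 736.6 m²/day.
Hydraulic gradient i = (183.19 − 169.94) / 953 = 13.25 / 953 = 0.01390.
Q = Σ(K_i·b_i) · W · i = 736.6 × 1160 × 0.01390 = 11881 m³/day.

11900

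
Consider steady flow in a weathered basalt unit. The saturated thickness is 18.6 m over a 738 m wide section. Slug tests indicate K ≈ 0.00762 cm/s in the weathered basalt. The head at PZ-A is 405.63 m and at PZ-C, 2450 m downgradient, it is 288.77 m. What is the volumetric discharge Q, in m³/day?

Convert K: 0.00762 cm/s × 864 = 6.584 m/day.
Cross-sectional area A = 738 × 18.6 = 13727 m².
Hydraulic gradient i = (405.63 − 288.77) / 2450 = 116.86 / 2450 = 0.04770.
Darcy's law: Q = K · A · i = 6.584 × 13727 × 0.04770 = 4311 m³/day.

4310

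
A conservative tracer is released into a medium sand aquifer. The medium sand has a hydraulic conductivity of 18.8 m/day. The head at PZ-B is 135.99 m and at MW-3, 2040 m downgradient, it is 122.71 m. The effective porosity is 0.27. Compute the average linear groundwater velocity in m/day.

0.453

Hydraulic gradient i = (135.99 − 122.71) / 2040 = 13.28 / 2040 = 0.006510.
Darcy flux q = K · i = 18.80 × 0.006510 = 0.1224 m/day.
Seepage velocity v = q / n_e = 0.1224 / 0.27 = 0.4533 m/day.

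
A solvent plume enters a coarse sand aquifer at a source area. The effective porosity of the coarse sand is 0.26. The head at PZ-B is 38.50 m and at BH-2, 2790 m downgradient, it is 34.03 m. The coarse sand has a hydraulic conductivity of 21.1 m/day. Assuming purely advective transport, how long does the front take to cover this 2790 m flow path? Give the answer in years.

Hydraulic gradient i = (38.50 − 34.03) / 2790 = 4.47 / 2790 = 0.001602.
Darcy flux q = K · i = 21.10 × 0.001602 = 0.03381 m/day.
Seepage velocity v = q / n_e = 0.03381 / 0.26 = 0.1300 m/day.
Travel time t = L / v = 2790 / 0.1300 = 21458 days = 58.75 years.

58.7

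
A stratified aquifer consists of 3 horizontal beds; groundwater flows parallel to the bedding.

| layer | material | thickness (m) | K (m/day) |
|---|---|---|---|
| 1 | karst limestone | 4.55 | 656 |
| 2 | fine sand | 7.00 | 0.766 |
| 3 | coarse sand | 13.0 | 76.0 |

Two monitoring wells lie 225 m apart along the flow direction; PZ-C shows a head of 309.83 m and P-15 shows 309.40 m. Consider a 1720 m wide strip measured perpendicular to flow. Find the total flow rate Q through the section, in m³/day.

Flow is parallel to layering, so each bed carries its own Darcy discharge and the transmissivities add.
Σ(K_i·b_i) = 656×4.55 + 0.766×7.00 + 76.0×13.0 = 3978 m²/day.
Hydraulic gradient i = (309.83 − 309.40) / 225 = 0.43 / 225 = 0.001911.
Q = Σ(K_i·b_i) · W · i = 3978 × 1720 × 0.001911 = 13077 m³/day.

13100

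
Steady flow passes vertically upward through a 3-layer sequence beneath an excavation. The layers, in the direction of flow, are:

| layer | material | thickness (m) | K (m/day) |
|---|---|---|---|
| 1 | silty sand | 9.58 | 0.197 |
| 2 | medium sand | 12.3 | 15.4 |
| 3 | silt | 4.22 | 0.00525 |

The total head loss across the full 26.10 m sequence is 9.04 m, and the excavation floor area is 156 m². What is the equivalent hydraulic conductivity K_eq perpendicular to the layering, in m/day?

Flow is perpendicular to layering, so the layers act in series and the equivalent K is the thickness-weighted harmonic mean.
Total thickness L = 9.58 + 12.3 + 4.22 = 26.10 m.
Σ(b_i/K_i) = 9.58/0.197 + 12.3/15.4 + 4.22/0.00525 = 853.2 d.
K_eq = L / Σ(b_i/K_i) = 26.10 / 853.2 = 0.03059 m/day.

0.0306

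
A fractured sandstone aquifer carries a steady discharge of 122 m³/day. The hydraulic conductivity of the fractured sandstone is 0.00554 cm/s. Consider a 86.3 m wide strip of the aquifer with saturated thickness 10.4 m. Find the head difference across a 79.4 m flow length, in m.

2.25

Convert K: 0.00554 cm/s × 864 = 4.787 m/day.
Cross-sectional area A = 86.3 × 10.4 = 897.5 m².
From Q = K·A·i, i = Q / (K·A) = 122 / (4.787 × 897.5) = 0.02840.
Head loss Δh = i · L = 0.02840 × 79.4 = 2.255 m.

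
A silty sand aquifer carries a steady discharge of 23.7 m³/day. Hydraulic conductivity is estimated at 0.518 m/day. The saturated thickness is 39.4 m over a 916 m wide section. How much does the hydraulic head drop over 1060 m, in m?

Cross-sectional area A = 916 × 39.4 = 36090 m².
From Q = K·A·i, i = Q / (K·A) = 23.7 / (0.5180 × 36090) = 0.001268.
Head loss Δh = i · L = 0.001268 × 1060 = 1.344 m.

1.34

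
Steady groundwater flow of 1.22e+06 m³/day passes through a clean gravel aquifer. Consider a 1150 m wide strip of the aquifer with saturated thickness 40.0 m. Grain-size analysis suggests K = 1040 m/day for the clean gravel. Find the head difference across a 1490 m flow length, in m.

Cross-sectional area A = 1150 × 40.0 = 46000 m².
From Q = K·A·i, i = Q / (K·A) = 1.22e+06 / (1040 × 46000) = 0.02550.
Head loss Δh = i · L = 0.02550 × 1490 = 38.00 m.

38.0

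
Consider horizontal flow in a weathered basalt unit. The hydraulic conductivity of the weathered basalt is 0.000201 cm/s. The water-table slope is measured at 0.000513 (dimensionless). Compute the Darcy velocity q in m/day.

8.91e-05

Convert K: 0.000201 cm/s × 864 = 0.1737 m/day.
Hydraulic gradient i = 0.000513.
Specific discharge q = K · i = 0.1737 × 0.0005130 = 8.909e-05 m/day.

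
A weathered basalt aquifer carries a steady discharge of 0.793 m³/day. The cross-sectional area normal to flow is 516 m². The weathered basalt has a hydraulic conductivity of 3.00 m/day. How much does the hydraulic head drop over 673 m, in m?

From Q = K·A·i, i = Q / (K·A) = 0.793 / (3.000 × 516.0) = 0.0005123.
Head loss Δh = i · L = 0.0005123 × 673 = 0.3448 m.

0.345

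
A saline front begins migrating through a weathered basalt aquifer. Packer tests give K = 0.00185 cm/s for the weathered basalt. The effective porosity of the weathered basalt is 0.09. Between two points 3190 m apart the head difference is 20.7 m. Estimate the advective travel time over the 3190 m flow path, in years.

Convert K: 0.00185 cm/s × 864 = 1.598 m/day.
Hydraulic gradient i = Δh / L = 20.7 / 3190 = 0.006489.
Darcy flux q = K · i = 1.598 × 0.006489 = 0.01037 m/day.
Seepage velocity v = q / n_e = 0.01037 / 0.09 = 0.1152 m/day.
Travel time t = L / v = 3190 / 0.1152 = 27680 days = 75.78 years.

75.8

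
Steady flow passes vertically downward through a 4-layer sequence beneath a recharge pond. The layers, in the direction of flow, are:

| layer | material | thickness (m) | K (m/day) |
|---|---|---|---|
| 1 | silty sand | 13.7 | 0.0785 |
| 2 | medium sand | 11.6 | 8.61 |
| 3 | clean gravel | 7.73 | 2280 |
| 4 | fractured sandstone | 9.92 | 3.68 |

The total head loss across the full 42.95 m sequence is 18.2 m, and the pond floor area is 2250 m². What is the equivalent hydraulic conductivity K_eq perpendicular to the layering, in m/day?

0.241

Flow is perpendicular to layering, so the layers act in series and the equivalent K is the thickness-weighted harmonic mean.
Total thickness L = 13.7 + 11.6 + 7.73 + 9.92 = 42.95 m.
Σ(b_i/K_i) = 13.7/0.0785 + 11.6/8.61 + 7.73/2280 + 9.92/3.68 = 178.6 d.
K_eq = L / Σ(b_i/K_i) = 42.95 / 178.6 = 0.2405 m/day.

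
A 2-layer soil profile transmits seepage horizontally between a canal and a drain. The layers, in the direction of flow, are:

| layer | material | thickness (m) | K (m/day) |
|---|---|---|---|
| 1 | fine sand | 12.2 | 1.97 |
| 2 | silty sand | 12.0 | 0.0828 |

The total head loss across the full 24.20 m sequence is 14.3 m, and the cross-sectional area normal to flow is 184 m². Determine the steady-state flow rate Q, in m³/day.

17.4

Flow is perpendicular to layering, so the layers act in series and the equivalent K is the thickness-weighted harmonic mean.
Total thickness L = 12.2 + 12.0 = 24.20 m.
Σ(b_i/K_i) = 12.2/1.97 + 12.0/0.0828 = 151.1 d.
K_eq = L / Σ(b_i/K_i) = 24.20 / 151.1 = 0.1601 m/day.
Q = K_eq · A · (Δh/L) = 0.1601 × 184 × (14.3/24.20) = 17.41 m³/day.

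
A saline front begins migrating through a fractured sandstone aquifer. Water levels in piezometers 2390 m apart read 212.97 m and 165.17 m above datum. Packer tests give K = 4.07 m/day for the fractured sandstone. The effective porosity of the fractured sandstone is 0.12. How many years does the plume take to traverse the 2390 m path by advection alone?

9.65

Hydraulic gradient i = (212.97 − 165.17) / 2390 = 47.8 / 2390 = 0.02000.
Darcy flux q = K · i = 4.070 × 0.02000 = 0.08140 m/day.
Seepage velocity v = q / n_e = 0.08140 / 0.12 = 0.6783 m/day.
Travel time t = L / v = 2390 / 0.6783 = 3523 days = 9.646 years.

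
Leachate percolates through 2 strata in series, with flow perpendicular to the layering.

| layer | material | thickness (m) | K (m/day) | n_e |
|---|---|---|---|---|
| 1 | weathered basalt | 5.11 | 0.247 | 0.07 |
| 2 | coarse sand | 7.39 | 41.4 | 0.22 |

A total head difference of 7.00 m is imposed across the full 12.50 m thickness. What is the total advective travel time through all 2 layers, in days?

5.91

With flow normal to the layers, continuity requires the same specific discharge q through every layer.
Σ(b_i/K_i) = 5.11/0.247 + 7.39/41.4 = 20.87 d.
q = Δh / Σ(b_i/K_i) = 7.00 / 20.87 = 0.3355 m/day.
In each layer the seepage velocity is v_i = q/n_i, so the layer transit time is t_i = b_i·n_i / q:
  layer 1 (weathered basalt): t_1 = 5.11 × 0.07 / 0.3355 = 1.066 d
  layer 2 (coarse sand): t_2 = 7.39 × 0.22 / 0.3355 = 4.846 d
Total t = Σ t_i = 5.913 days.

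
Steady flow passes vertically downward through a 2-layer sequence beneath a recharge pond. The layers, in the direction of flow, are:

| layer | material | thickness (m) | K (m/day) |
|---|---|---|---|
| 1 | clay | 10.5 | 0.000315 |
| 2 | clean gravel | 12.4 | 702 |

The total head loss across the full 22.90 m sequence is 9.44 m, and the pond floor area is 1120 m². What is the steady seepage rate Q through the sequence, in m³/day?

0.317

Flow is perpendicular to layering, so the layers act in series and the equivalent K is the thickness-weighted harmonic mean.
Total thickness L = 10.5 + 12.4 = 22.90 m.
Σ(b_i/K_i) = 10.5/0.000315 + 12.4/702 = 33333 d.
K_eq = L / Σ(b_i/K_i) = 22.90 / 33333 = 0.0006870 m/day.
Q = K_eq · A · (Δh/L) = 0.0006870 × 1120 × (9.44/22.90) = 0.3172 m³/day.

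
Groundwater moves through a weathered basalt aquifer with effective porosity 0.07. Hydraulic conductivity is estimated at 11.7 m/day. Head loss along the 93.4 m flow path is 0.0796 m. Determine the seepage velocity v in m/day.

0.142

Hydraulic gradient i = Δh / L = 0.0796 / 93.4 = 0.0008522.
Darcy flux q = K · i = 11.70 × 0.0008522 = 0.009971 m/day.
Seepage velocity v = q / n_e = 0.009971 / 0.07 = 0.1424 m/day.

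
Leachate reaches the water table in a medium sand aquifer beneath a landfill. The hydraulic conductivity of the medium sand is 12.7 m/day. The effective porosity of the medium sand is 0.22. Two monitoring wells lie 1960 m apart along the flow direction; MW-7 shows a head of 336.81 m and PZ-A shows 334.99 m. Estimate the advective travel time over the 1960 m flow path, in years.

100

Hydraulic gradient i = (336.81 − 334.99) / 1960 = 1.82 / 1960 = 0.0009286.
Darcy flux q = K · i = 12.70 × 0.0009286 = 0.01179 m/day.
Seepage velocity v = q / n_e = 0.01179 / 0.22 = 0.05360 m/day.
Travel time t = L / v = 1960 / 0.05360 = 36565 days = 100.1 years.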